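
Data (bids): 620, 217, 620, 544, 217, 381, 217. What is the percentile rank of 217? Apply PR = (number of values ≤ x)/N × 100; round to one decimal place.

42.9

N = 7.
Strictly below 217: 0. Equal to 217: 3.
PR = 3/7 × 100 = 42.9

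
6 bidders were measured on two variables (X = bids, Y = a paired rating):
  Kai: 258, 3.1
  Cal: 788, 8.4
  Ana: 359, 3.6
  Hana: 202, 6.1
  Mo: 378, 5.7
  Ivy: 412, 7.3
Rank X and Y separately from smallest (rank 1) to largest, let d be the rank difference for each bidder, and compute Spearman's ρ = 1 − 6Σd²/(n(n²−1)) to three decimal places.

Ranks of variable 1: 2, 6, 3, 1, 4, 5
Ranks of variable 2: 1, 6, 2, 4, 3, 5
d = r₁ − r₂: 1, 0, 1, -3, 1, 0
d²: 1, 0, 1, 9, 1, 0; Σd² = 12
ρ = 1 − 6·12/(6·35) = 1 − 72/210 = 0.657

0.657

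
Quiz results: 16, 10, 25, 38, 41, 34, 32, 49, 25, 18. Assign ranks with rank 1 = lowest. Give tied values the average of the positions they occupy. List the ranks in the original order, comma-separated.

Sorted (ascending): 10, 16, 18, 25, 25, 32, 34, 38, 41, 49
The 2 values of 25 occupy positions 4–5 → average rank (4+5)/2 = 4.5.

2, 1, 4.5, 8, 9, 7, 6, 10, 4.5, 3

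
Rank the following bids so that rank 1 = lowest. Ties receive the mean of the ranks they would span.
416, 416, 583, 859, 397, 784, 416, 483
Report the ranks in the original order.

Sorted (ascending): 397, 416, 416, 416, 483, 583, 784, 859
The 3 values of 416 occupy positions 2–4 → average rank 3.

3, 3, 6, 8, 1, 7, 3, 5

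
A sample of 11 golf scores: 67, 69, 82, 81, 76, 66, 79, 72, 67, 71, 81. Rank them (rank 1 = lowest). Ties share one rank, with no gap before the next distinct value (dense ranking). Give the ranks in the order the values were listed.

Sorted (ascending): 66, 67, 67, 69, 71, 72, 76, 79, 81, 81, 82
The 2 values of 67 share dense rank 2.
The 2 values of 81 share dense rank 8.
Remaining distinct values take the next consecutive integers.

2, 3, 9, 8, 6, 1, 7, 5, 2, 4, 8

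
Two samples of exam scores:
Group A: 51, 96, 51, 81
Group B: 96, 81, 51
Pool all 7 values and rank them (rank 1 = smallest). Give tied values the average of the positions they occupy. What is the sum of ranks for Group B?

13

Sorted (ascending): 51, 51, 51, 81, 81, 96, 96
The 3 values of 51 occupy positions 1–3 → average rank 2.
The 2 values of 81 occupy positions 4–5 → average rank (4+5)/2 = 4.5.
The 2 values of 96 occupy positions 6–7 → average rank (6+7)/2 = 6.5.
Group B values → pooled ranks: 96→6.5, 81→4.5, 51→2
Rank sum = 6.5 + 4.5 + 2 = 13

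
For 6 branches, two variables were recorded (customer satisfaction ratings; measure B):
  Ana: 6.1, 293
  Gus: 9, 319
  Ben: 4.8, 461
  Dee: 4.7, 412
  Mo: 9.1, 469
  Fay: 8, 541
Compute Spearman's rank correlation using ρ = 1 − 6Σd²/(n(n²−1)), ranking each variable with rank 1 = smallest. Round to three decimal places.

0.257

Ranks of variable 1: 3, 5, 2, 1, 6, 4
Ranks of variable 2: 1, 2, 4, 3, 5, 6
d = r₁ − r₂: 2, 3, -2, -2, 1, -2
d²: 4, 9, 4, 4, 1, 4; Σd² = 26
ρ = 1 − 6·26/(6·35) = 1 − 156/210 = 0.257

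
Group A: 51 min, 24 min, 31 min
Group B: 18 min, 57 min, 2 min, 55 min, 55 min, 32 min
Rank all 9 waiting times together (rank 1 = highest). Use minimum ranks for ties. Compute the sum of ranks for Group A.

17

Sorted (descending): 57, 55, 55, 51, 32, 31, 24, 18, 2
The 2 values of 55 occupy positions 2–3 → each gets rank 2.
Group A values → pooled ranks: 51→4, 24→7, 31→6
Rank sum = 4 + 7 + 6 = 17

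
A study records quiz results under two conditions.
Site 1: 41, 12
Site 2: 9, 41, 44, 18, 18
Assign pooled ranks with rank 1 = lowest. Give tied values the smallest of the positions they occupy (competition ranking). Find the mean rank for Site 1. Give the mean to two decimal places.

3.50

Sorted (ascending): 9, 12, 18, 18, 41, 41, 44
The 2 values of 18 occupy positions 3–4 → each gets rank 3.
The 2 values of 41 occupy positions 5–6 → each gets rank 5.
Site 1 values → pooled ranks: 41→5, 12→2
Mean rank = (5 + 2) / 2 = 3.50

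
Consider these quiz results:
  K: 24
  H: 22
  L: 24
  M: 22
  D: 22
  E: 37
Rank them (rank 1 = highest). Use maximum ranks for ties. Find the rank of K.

3

Sorted (descending): 37, 24, 24, 22, 22, 22
The 2 values of 24 occupy positions 2–3 → each gets rank 3.
The 3 values of 22 occupy positions 4–6 → each gets rank 6.
K has value 24 → rank 3.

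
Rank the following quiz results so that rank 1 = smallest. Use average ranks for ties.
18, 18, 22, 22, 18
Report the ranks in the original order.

2, 2, 4.5, 4.5, 2

Sorted (ascending): 18, 18, 18, 22, 22
The 3 values of 18 occupy positions 1–3 → average rank 2.
The 2 values of 22 occupy positions 4–5 → average rank (4+5)/2 = 4.5.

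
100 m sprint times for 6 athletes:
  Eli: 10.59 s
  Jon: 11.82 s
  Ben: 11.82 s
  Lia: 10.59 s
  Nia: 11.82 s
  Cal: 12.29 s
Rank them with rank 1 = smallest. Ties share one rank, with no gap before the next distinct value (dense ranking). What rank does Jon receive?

Sorted (ascending): 10.59, 10.59, 11.82, 11.82, 11.82, 12.29
The 2 values of 10.59 share dense rank 1.
The 3 values of 11.82 share dense rank 2.
Remaining distinct values take the next consecutive integers.
Jon has value 11.82 s → rank 2.

2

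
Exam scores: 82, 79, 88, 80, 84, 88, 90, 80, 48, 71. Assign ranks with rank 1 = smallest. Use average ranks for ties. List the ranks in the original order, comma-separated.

6, 3, 8.5, 4.5, 7, 8.5, 10, 4.5, 1, 2

Sorted (ascending): 48, 71, 79, 80, 80, 82, 84, 88, 88, 90
The 2 values of 80 occupy positions 4–5 → average rank (4+5)/2 = 4.5.
The 2 values of 88 occupy positions 8–9 → average rank (8+9)/2 = 8.5.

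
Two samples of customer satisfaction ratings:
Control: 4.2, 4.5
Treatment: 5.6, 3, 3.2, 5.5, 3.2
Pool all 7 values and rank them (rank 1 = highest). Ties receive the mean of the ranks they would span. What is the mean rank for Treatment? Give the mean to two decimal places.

Sorted (descending): 5.6, 5.5, 4.5, 4.2, 3.2, 3.2, 3
The 2 values of 3.2 occupy positions 5–6 → average rank (5+6)/2 = 5.5.
Treatment values → pooled ranks: 5.6→1, 3→7, 3.2→5.5, 5.5→2, 3.2→5.5
Mean rank = (1 + 7 + 5.5 + 2 + 5.5) / 5 = 4.20

4.20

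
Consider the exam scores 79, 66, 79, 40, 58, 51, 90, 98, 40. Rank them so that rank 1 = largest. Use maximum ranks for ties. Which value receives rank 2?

Sorted (descending): 98, 90, 79, 79, 66, 58, 51, 40, 40
The 2 values of 79 occupy positions 3–4 → each gets rank 4.
The 2 values of 40 occupy positions 8–9 → each gets rank 9.
Rank 2 → value 90.

90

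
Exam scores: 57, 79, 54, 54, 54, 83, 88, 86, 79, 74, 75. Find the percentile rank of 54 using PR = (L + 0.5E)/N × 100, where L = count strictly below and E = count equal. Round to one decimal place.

N = 11.
Strictly below 54: 0. Equal to 54: 3.
PR = (0 + 0.5·3)/11 × 100 = 13.6

13.6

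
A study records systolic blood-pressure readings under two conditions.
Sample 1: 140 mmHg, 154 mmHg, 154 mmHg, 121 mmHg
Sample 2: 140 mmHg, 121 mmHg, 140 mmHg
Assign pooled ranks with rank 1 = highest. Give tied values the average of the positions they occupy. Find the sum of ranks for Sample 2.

Sorted (descending): 154, 154, 140, 140, 140, 121, 121
The 2 values of 154 occupy positions 1–2 → average rank (1+2)/2 = 1.5.
The 3 values of 140 occupy positions 3–5 → average rank 4.
The 2 values of 121 occupy positions 6–7 → average rank (6+7)/2 = 6.5.
Sample 2 values → pooled ranks: 140→4, 121→6.5, 140→4
Rank sum = 4 + 6.5 + 4 = 14.5

14.5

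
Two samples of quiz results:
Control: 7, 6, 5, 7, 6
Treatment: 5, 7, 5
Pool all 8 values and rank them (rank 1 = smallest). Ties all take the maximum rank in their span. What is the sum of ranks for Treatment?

14

Sorted (ascending): 5, 5, 5, 6, 6, 7, 7, 7
The 3 values of 5 occupy positions 1–3 → each gets rank 3.
The 2 values of 6 occupy positions 4–5 → each gets rank 5.
The 3 values of 7 occupy positions 6–8 → each gets rank 8.
Treatment values → pooled ranks: 5→3, 7→8, 5→3
Rank sum = 3 + 8 + 3 = 14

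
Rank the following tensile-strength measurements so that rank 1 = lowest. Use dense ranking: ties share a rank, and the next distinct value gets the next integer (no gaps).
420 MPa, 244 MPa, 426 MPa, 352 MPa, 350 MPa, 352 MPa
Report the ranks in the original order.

Sorted (ascending): 244, 350, 352, 352, 420, 426
The 2 values of 352 share dense rank 3.
Remaining distinct values take the next consecutive integers.

4, 1, 5, 3, 2, 3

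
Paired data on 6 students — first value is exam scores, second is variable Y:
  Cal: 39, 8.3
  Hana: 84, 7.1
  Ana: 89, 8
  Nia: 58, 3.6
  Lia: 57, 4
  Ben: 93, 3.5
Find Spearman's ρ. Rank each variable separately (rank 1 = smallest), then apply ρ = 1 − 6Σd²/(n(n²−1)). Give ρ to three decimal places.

Ranks of variable 1: 1, 4, 5, 3, 2, 6
Ranks of variable 2: 6, 4, 5, 2, 3, 1
d = r₁ − r₂: -5, 0, 0, 1, -1, 5
d²: 25, 0, 0, 1, 1, 25; Σd² = 52
ρ = 1 − 6·52/(6·35) = 1 − 312/210 = -0.486

-0.486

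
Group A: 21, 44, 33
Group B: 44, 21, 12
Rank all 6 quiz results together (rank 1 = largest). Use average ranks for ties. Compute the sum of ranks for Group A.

9

Sorted (descending): 44, 44, 33, 21, 21, 12
The 2 values of 44 occupy positions 1–2 → average rank (1+2)/2 = 1.5.
The 2 values of 21 occupy positions 4–5 → average rank (4+5)/2 = 4.5.
Group A values → pooled ranks: 21→4.5, 44→1.5, 33→3
Rank sum = 4.5 + 1.5 + 3 = 9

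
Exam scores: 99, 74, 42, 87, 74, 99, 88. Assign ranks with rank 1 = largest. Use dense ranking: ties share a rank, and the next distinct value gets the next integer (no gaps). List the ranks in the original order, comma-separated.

1, 4, 5, 3, 4, 1, 2

Sorted (descending): 99, 99, 88, 87, 74, 74, 42
The 2 values of 99 share dense rank 1.
The 2 values of 74 share dense rank 4.
Remaining distinct values take the next consecutive integers.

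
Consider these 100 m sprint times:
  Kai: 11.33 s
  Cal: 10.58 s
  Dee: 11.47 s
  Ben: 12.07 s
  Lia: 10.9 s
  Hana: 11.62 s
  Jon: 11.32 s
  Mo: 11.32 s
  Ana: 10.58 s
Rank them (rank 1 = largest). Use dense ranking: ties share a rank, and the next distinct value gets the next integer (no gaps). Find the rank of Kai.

Sorted (descending): 12.07, 11.62, 11.47, 11.33, 11.32, 11.32, 10.9, 10.58, 10.58
The 2 values of 11.32 share dense rank 5.
The 2 values of 10.58 share dense rank 7.
Remaining distinct values take the next consecutive integers.
Kai has value 11.33 s → rank 4.

4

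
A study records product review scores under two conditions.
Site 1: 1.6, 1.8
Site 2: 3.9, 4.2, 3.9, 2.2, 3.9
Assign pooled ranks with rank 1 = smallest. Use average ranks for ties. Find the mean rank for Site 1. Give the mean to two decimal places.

1.50

Sorted (ascending): 1.6, 1.8, 2.2, 3.9, 3.9, 3.9, 4.2
The 3 values of 3.9 occupy positions 4–6 → average rank 5.
Site 1 values → pooled ranks: 1.6→1, 1.8→2
Mean rank = (1 + 2) / 2 = 1.50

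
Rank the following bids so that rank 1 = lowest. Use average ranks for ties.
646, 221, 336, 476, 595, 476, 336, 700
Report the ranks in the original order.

7, 1, 2.5, 4.5, 6, 4.5, 2.5, 8

Sorted (ascending): 221, 336, 336, 476, 476, 595, 646, 700
The 2 values of 336 occupy positions 2–3 → average rank (2+3)/2 = 2.5.
The 2 values of 476 occupy positions 4–5 → average rank (4+5)/2 = 4.5.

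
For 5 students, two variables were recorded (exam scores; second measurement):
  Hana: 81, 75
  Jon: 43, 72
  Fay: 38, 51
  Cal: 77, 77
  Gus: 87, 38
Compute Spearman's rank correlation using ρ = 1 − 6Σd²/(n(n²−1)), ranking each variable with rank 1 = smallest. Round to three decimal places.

-0.100

Ranks of variable 1: 4, 2, 1, 3, 5
Ranks of variable 2: 4, 3, 2, 5, 1
d = r₁ − r₂: 0, -1, -1, -2, 4
d²: 0, 1, 1, 4, 16; Σd² = 22
ρ = 1 − 6·22/(5·24) = 1 − 132/120 = -0.100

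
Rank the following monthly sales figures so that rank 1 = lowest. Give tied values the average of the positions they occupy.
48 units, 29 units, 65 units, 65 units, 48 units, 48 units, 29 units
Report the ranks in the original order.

4, 1.5, 6.5, 6.5, 4, 4, 1.5

Sorted (ascending): 29, 29, 48, 48, 48, 65, 65
The 2 values of 29 occupy positions 1–2 → average rank (1+2)/2 = 1.5.
The 3 values of 48 occupy positions 3–5 → average rank 4.
The 2 values of 65 occupy positions 6–7 → average rank (6+7)/2 = 6.5.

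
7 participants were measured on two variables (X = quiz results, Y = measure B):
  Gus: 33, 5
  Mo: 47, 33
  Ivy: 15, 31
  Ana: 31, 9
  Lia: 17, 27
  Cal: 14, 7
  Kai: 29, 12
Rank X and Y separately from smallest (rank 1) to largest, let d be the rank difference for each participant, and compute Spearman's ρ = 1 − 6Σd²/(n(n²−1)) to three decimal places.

Ranks of variable 1: 6, 7, 2, 5, 3, 1, 4
Ranks of variable 2: 1, 7, 6, 3, 5, 2, 4
d = r₁ − r₂: 5, 0, -4, 2, -2, -1, 0
d²: 25, 0, 16, 4, 4, 1, 0; Σd² = 50
ρ = 1 − 6·50/(7·48) = 1 − 300/336 = 0.107

0.107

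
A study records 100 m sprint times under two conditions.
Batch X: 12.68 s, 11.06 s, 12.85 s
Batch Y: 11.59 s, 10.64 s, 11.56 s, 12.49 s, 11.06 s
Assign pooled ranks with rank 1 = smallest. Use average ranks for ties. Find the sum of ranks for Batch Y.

Sorted (ascending): 10.64, 11.06, 11.06, 11.56, 11.59, 12.49, 12.68, 12.85
The 2 values of 11.06 occupy positions 2–3 → average rank (2+3)/2 = 2.5.
Batch Y values → pooled ranks: 11.59→5, 10.64→1, 11.56→4, 12.49→6, 11.06→2.5
Rank sum = 5 + 1 + 4 + 6 + 2.5 = 18.5

18.5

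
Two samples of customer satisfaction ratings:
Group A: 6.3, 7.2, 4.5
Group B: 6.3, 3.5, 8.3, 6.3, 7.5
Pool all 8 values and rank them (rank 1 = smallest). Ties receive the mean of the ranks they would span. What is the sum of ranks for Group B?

Sorted (ascending): 3.5, 4.5, 6.3, 6.3, 6.3, 7.2, 7.5, 8.3
The 3 values of 6.3 occupy positions 3–5 → average rank 4.
Group B values → pooled ranks: 6.3→4, 3.5→1, 8.3→8, 6.3→4, 7.5→7
Rank sum = 4 + 1 + 8 + 4 + 7 = 24

24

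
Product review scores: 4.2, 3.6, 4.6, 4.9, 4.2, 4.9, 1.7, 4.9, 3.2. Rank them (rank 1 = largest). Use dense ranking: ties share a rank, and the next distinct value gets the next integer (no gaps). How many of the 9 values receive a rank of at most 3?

Sorted (descending): 4.9, 4.9, 4.9, 4.6, 4.2, 4.2, 3.6, 3.2, 1.7
The 3 values of 4.9 share dense rank 1.
The 2 values of 4.2 share dense rank 3.
Remaining distinct values take the next consecutive integers.
Ranks ≤ 3: {1, 1, 1, 2, 3, 3} → 6 values.

6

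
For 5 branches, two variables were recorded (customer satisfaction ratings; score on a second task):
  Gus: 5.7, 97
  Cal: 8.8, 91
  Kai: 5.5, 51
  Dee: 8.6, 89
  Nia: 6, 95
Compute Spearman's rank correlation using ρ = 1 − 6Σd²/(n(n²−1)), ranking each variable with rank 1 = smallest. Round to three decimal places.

Ranks of variable 1: 2, 5, 1, 4, 3
Ranks of variable 2: 5, 3, 1, 2, 4
d = r₁ − r₂: -3, 2, 0, 2, -1
d²: 9, 4, 0, 4, 1; Σd² = 18
ρ = 1 − 6·18/(5·24) = 1 − 108/120 = 0.100

0.100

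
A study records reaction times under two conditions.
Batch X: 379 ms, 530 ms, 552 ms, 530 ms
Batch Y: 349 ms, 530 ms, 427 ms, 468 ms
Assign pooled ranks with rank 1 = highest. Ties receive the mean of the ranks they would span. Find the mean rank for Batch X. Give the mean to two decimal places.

Sorted (descending): 552, 530, 530, 530, 468, 427, 379, 349
The 3 values of 530 occupy positions 2–4 → average rank 3.
Batch X values → pooled ranks: 379→7, 530→3, 552→1, 530→3
Mean rank = (7 + 3 + 1 + 3) / 4 = 3.50

3.50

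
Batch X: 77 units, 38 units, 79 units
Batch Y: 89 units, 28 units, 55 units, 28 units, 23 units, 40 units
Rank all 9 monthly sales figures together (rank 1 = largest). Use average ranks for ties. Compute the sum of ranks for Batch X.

11

Sorted (descending): 89, 79, 77, 55, 40, 38, 28, 28, 23
The 2 values of 28 occupy positions 7–8 → average rank (7+8)/2 = 7.5.
Batch X values → pooled ranks: 77→3, 38→6, 79→2
Rank sum = 3 + 6 + 2 = 11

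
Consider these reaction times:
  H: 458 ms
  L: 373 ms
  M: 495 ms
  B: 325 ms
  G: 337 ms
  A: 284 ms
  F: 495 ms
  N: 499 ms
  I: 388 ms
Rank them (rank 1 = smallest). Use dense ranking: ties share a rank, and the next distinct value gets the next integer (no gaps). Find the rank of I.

Sorted (ascending): 284, 325, 337, 373, 388, 458, 495, 495, 499
The 2 values of 495 share dense rank 7.
Remaining distinct values take the next consecutive integers.
I has value 388 ms → rank 5.

5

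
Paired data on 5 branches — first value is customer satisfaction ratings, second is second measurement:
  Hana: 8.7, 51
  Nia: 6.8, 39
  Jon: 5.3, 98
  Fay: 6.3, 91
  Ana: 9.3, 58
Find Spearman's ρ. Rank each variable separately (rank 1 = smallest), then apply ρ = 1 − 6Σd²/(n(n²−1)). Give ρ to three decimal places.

Ranks of variable 1: 4, 3, 1, 2, 5
Ranks of variable 2: 2, 1, 5, 4, 3
d = r₁ − r₂: 2, 2, -4, -2, 2
d²: 4, 4, 16, 4, 4; Σd² = 32
ρ = 1 − 6·32/(5·24) = 1 − 192/120 = -0.600

-0.600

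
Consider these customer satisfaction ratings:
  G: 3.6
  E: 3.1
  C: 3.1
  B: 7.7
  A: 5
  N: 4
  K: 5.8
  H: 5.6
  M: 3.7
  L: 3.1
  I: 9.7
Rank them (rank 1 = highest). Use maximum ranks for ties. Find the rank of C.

11

Sorted (descending): 9.7, 7.7, 5.8, 5.6, 5, 4, 3.7, 3.6, 3.1, 3.1, 3.1
The 3 values of 3.1 occupy positions 9–11 → each gets rank 11.
C has value 3.1 → rank 11.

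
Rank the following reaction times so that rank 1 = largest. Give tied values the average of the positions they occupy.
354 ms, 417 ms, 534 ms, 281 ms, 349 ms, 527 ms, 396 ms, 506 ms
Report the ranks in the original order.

6, 4, 1, 8, 7, 2, 5, 3

Sorted (descending): 534, 527, 506, 417, 396, 354, 349, 281
No ties — each value takes its position as its rank.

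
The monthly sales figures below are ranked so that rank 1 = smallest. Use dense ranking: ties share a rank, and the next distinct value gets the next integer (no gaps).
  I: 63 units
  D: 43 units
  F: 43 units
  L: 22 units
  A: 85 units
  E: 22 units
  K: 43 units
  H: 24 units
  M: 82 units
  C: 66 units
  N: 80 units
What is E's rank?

1

Sorted (ascending): 22, 22, 24, 43, 43, 43, 63, 66, 80, 82, 85
The 2 values of 22 share dense rank 1.
The 3 values of 43 share dense rank 3.
Remaining distinct values take the next consecutive integers.
E has value 22 units → rank 1.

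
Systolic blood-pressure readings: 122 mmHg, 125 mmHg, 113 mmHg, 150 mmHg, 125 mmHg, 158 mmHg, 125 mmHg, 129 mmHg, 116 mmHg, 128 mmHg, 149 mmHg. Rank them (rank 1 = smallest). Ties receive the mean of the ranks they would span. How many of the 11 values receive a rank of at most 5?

6

Sorted (ascending): 113, 116, 122, 125, 125, 125, 128, 129, 149, 150, 158
The 3 values of 125 occupy positions 4–6 → average rank 5.
Ranks ≤ 5: {1, 2, 3, 5, 5, 5} → 6 values.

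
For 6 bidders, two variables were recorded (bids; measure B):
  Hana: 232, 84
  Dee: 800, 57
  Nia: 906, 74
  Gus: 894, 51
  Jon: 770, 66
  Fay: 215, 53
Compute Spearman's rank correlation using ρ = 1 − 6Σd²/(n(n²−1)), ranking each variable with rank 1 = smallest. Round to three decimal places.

-0.029

Ranks of variable 1: 2, 4, 6, 5, 3, 1
Ranks of variable 2: 6, 3, 5, 1, 4, 2
d = r₁ − r₂: -4, 1, 1, 4, -1, -1
d²: 16, 1, 1, 16, 1, 1; Σd² = 36
ρ = 1 − 6·36/(6·35) = 1 − 216/210 = -0.029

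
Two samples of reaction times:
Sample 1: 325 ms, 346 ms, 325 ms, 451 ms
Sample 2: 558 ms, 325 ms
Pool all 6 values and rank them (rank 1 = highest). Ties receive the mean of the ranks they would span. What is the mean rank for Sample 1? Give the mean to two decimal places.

3.75

Sorted (descending): 558, 451, 346, 325, 325, 325
The 3 values of 325 occupy positions 4–6 → average rank 5.
Sample 1 values → pooled ranks: 325→5, 346→3, 325→5, 451→2
Mean rank = (5 + 3 + 5 + 2) / 4 = 3.75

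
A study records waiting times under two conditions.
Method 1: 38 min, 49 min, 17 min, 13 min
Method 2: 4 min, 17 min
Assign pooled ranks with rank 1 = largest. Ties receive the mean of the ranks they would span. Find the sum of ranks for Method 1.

Sorted (descending): 49, 38, 17, 17, 13, 4
The 2 values of 17 occupy positions 3–4 → average rank (3+4)/2 = 3.5.
Method 1 values → pooled ranks: 38→2, 49→1, 17→3.5, 13→5
Rank sum = 2 + 1 + 3.5 + 5 = 11.5

11.5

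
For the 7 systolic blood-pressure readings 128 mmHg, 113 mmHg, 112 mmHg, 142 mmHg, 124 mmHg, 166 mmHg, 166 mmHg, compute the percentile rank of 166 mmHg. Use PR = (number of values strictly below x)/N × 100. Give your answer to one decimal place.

71.4

N = 7.
Strictly below 166: 5. Equal to 166: 2.
PR = 5/7 × 100 = 71.4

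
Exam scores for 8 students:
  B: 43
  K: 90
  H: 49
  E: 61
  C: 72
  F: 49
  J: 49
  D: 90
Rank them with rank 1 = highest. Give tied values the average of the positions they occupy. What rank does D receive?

Sorted (descending): 90, 90, 72, 61, 49, 49, 49, 43
The 2 values of 90 occupy positions 1–2 → average rank (1+2)/2 = 1.5.
The 3 values of 49 occupy positions 5–7 → average rank 6.
D has value 90 → rank 1.5.

1.5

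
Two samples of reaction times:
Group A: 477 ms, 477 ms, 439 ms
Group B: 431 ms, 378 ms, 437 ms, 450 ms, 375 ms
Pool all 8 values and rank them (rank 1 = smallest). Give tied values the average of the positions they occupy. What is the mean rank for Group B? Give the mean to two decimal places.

3.20

Sorted (ascending): 375, 378, 431, 437, 439, 450, 477, 477
The 2 values of 477 occupy positions 7–8 → average rank (7+8)/2 = 7.5.
Group B values → pooled ranks: 431→3, 378→2, 437→4, 450→6, 375→1
Mean rank = (3 + 2 + 4 + 6 + 1) / 5 = 3.20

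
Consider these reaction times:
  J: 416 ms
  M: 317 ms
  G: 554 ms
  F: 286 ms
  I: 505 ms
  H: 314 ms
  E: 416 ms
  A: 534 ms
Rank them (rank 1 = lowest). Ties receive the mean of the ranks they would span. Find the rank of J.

4.5

Sorted (ascending): 286, 314, 317, 416, 416, 505, 534, 554
The 2 values of 416 occupy positions 4–5 → average rank (4+5)/2 = 4.5.
J has value 416 ms → rank 4.5.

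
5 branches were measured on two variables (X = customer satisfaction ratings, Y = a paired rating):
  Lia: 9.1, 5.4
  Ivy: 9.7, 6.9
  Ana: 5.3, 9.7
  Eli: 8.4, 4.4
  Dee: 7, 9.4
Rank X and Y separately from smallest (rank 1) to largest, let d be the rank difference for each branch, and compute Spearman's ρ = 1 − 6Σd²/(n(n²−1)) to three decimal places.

-0.600

Ranks of variable 1: 4, 5, 1, 3, 2
Ranks of variable 2: 2, 3, 5, 1, 4
d = r₁ − r₂: 2, 2, -4, 2, -2
d²: 4, 4, 16, 4, 4; Σd² = 32
ρ = 1 − 6·32/(5·24) = 1 − 192/120 = -0.600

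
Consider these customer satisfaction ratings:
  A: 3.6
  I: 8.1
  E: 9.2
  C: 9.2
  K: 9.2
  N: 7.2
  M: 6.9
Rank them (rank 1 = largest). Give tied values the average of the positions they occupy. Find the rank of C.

2

Sorted (descending): 9.2, 9.2, 9.2, 8.1, 7.2, 6.9, 3.6
The 3 values of 9.2 occupy positions 1–3 → average rank 2.
C has value 9.2 → rank 2.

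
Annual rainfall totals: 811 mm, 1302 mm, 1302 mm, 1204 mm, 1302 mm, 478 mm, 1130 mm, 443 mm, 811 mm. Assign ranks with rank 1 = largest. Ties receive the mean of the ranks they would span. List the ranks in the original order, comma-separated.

Sorted (descending): 1302, 1302, 1302, 1204, 1130, 811, 811, 478, 443
The 3 values of 1302 occupy positions 1–3 → average rank 2.
The 2 values of 811 occupy positions 6–7 → average rank (6+7)/2 = 6.5.

6.5, 2, 2, 4, 2, 8, 5, 9, 6.5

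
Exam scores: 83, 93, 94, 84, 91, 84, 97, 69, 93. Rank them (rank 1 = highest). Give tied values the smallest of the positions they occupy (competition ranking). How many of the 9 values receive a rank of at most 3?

4

Sorted (descending): 97, 94, 93, 93, 91, 84, 84, 83, 69
The 2 values of 93 occupy positions 3–4 → each gets rank 3.
The 2 values of 84 occupy positions 6–7 → each gets rank 6.
Ranks ≤ 3: {1, 2, 3, 3} → 4 values.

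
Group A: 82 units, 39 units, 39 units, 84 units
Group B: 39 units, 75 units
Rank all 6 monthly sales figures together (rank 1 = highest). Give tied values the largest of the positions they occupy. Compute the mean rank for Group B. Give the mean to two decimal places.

Sorted (descending): 84, 82, 75, 39, 39, 39
The 3 values of 39 occupy positions 4–6 → each gets rank 6.
Group B values → pooled ranks: 39→6, 75→3
Mean rank = (6 + 3) / 2 = 4.50

4.50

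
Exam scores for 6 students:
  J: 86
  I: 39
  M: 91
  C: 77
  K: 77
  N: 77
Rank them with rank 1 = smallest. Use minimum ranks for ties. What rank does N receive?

2

Sorted (ascending): 39, 77, 77, 77, 86, 91
The 3 values of 77 occupy positions 2–4 → each gets rank 2.
N has value 77 → rank 2.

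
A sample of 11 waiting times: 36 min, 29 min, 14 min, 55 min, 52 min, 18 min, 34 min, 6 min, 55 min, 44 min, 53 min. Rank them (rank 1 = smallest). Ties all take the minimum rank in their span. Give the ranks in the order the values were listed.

6, 4, 2, 10, 8, 3, 5, 1, 10, 7, 9

Sorted (ascending): 6, 14, 18, 29, 34, 36, 44, 52, 53, 55, 55
The 2 values of 55 occupy positions 10–11 → each gets rank 10.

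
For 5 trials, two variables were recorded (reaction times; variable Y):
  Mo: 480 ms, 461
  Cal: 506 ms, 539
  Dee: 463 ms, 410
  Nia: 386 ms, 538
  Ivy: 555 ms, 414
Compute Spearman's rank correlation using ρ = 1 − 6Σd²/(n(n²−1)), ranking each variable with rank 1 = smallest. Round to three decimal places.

Ranks of variable 1: 3, 4, 2, 1, 5
Ranks of variable 2: 3, 5, 1, 4, 2
d = r₁ − r₂: 0, -1, 1, -3, 3
d²: 0, 1, 1, 9, 9; Σd² = 20
ρ = 1 − 6·20/(5·24) = 1 − 120/120 = 0.000

0.000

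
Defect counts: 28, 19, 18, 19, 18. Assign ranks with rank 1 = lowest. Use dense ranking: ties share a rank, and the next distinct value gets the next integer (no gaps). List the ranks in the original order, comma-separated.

Sorted (ascending): 18, 18, 19, 19, 28
The 2 values of 18 share dense rank 1.
The 2 values of 19 share dense rank 2.
Remaining distinct values take the next consecutive integers.

3, 2, 1, 2, 1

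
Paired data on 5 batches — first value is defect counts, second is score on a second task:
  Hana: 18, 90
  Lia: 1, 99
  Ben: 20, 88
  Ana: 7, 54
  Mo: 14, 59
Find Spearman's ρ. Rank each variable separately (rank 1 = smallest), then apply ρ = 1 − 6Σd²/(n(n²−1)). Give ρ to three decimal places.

Ranks of variable 1: 4, 1, 5, 2, 3
Ranks of variable 2: 4, 5, 3, 1, 2
d = r₁ − r₂: 0, -4, 2, 1, 1
d²: 0, 16, 4, 1, 1; Σd² = 22
ρ = 1 − 6·22/(5·24) = 1 − 132/120 = -0.100

-0.100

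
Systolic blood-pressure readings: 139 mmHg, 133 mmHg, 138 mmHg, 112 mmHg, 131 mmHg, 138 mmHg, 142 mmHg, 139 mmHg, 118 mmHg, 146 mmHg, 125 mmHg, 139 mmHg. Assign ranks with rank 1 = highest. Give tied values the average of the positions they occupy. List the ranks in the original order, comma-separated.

4, 8, 6.5, 12, 9, 6.5, 2, 4, 11, 1, 10, 4

Sorted (descending): 146, 142, 139, 139, 139, 138, 138, 133, 131, 125, 118, 112
The 3 values of 139 occupy positions 3–5 → average rank 4.
The 2 values of 138 occupy positions 6–7 → average rank (6+7)/2 = 6.5.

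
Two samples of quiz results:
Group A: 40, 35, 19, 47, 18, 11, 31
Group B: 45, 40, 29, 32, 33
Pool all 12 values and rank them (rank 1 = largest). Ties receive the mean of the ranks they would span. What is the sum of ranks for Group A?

Sorted (descending): 47, 45, 40, 40, 35, 33, 32, 31, 29, 19, 18, 11
The 2 values of 40 occupy positions 3–4 → average rank (3+4)/2 = 3.5.
Group A values → pooled ranks: 40→3.5, 35→5, 19→10, 47→1, 18→11, 11→12, 31→8
Rank sum = 3.5 + 5 + 10 + 1 + 11 + 12 + 8 = 50.5

50.5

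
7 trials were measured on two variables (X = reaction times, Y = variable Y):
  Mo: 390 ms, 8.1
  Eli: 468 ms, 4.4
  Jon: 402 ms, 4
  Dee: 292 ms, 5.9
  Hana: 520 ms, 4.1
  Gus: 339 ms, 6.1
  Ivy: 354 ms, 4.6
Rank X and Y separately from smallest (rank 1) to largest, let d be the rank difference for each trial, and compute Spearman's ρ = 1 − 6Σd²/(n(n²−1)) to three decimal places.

-0.643

Ranks of variable 1: 4, 6, 5, 1, 7, 2, 3
Ranks of variable 2: 7, 3, 1, 5, 2, 6, 4
d = r₁ − r₂: -3, 3, 4, -4, 5, -4, -1
d²: 9, 9, 16, 16, 25, 16, 1; Σd² = 92
ρ = 1 − 6·92/(7·48) = 1 − 552/336 = -0.643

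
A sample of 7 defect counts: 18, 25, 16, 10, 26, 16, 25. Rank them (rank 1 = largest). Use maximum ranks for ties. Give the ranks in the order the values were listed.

4, 3, 6, 7, 1, 6, 3

Sorted (descending): 26, 25, 25, 18, 16, 16, 10
The 2 values of 25 occupy positions 2–3 → each gets rank 3.
The 2 values of 16 occupy positions 5–6 → each gets rank 6.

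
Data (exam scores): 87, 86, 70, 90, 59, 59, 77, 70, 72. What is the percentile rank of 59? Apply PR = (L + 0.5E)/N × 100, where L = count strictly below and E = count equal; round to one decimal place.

N = 9.
Strictly below 59: 0. Equal to 59: 2.
PR = (0 + 0.5·2)/9 × 100 = 11.1

11.1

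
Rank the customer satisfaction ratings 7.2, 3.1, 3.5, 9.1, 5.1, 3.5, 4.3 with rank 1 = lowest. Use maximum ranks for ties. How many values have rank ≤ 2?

1

Sorted (ascending): 3.1, 3.5, 3.5, 4.3, 5.1, 7.2, 9.1
The 2 values of 3.5 occupy positions 2–3 → each gets rank 3.
Ranks ≤ 2: {1} → 1 value.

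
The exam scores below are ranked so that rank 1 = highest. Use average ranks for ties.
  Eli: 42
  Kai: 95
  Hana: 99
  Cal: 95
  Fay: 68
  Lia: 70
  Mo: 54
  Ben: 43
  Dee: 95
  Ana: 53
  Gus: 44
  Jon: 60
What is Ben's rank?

11

Sorted (descending): 99, 95, 95, 95, 70, 68, 60, 54, 53, 44, 43, 42
The 3 values of 95 occupy positions 2–4 → average rank 3.
Ben has value 43 → rank 11.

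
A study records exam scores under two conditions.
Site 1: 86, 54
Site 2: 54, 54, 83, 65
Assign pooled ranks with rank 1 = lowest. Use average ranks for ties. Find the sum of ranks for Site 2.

Sorted (ascending): 54, 54, 54, 65, 83, 86
The 3 values of 54 occupy positions 1–3 → average rank 2.
Site 2 values → pooled ranks: 54→2, 54→2, 83→5, 65→4
Rank sum = 2 + 2 + 5 + 4 = 13

13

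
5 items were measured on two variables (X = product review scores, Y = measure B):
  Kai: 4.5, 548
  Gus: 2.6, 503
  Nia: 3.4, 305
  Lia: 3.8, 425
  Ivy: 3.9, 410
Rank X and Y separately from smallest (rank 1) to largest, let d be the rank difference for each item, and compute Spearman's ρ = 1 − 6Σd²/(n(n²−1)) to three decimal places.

0.300

Ranks of variable 1: 5, 1, 2, 3, 4
Ranks of variable 2: 5, 4, 1, 3, 2
d = r₁ − r₂: 0, -3, 1, 0, 2
d²: 0, 9, 1, 0, 4; Σd² = 14
ρ = 1 − 6·14/(5·24) = 1 − 84/120 = 0.300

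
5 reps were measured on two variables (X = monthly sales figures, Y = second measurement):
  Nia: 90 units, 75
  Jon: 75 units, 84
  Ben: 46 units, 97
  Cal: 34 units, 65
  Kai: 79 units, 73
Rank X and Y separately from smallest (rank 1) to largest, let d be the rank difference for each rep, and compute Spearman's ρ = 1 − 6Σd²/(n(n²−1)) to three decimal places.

Ranks of variable 1: 5, 3, 2, 1, 4
Ranks of variable 2: 3, 4, 5, 1, 2
d = r₁ − r₂: 2, -1, -3, 0, 2
d²: 4, 1, 9, 0, 4; Σd² = 18
ρ = 1 − 6·18/(5·24) = 1 − 108/120 = 0.100

0.100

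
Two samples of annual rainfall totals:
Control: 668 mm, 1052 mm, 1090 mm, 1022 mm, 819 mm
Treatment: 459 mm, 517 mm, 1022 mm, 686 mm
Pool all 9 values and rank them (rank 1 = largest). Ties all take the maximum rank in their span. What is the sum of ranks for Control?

19

Sorted (descending): 1090, 1052, 1022, 1022, 819, 686, 668, 517, 459
The 2 values of 1022 occupy positions 3–4 → each gets rank 4.
Control values → pooled ranks: 668→7, 1052→2, 1090→1, 1022→4, 819→5
Rank sum = 7 + 2 + 1 + 4 + 5 = 19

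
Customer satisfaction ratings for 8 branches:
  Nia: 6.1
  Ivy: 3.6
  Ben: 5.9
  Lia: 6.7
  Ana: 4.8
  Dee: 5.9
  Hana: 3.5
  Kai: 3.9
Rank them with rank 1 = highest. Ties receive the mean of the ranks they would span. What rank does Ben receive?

3.5

Sorted (descending): 6.7, 6.1, 5.9, 5.9, 4.8, 3.9, 3.6, 3.5
The 2 values of 5.9 occupy positions 3–4 → average rank (3+4)/2 = 3.5.
Ben has value 5.9 → rank 3.5.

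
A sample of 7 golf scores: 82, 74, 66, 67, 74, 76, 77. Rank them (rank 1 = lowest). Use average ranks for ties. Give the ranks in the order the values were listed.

Sorted (ascending): 66, 67, 74, 74, 76, 77, 82
The 2 values of 74 occupy positions 3–4 → average rank (3+4)/2 = 3.5.

7, 3.5, 1, 2, 3.5, 5, 6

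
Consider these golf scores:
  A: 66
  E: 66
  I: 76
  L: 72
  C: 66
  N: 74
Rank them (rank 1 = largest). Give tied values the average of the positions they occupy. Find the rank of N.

2

Sorted (descending): 76, 74, 72, 66, 66, 66
The 3 values of 66 occupy positions 4–6 → average rank 5.
N has value 74 → rank 2.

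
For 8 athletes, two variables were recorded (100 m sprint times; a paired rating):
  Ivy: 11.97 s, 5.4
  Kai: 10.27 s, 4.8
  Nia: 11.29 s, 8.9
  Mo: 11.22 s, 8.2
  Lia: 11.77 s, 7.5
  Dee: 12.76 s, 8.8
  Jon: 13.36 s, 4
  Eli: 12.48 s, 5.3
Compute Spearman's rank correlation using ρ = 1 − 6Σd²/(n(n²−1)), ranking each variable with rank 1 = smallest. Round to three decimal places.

Ranks of variable 1: 5, 1, 3, 2, 4, 7, 8, 6
Ranks of variable 2: 4, 2, 8, 6, 5, 7, 1, 3
d = r₁ − r₂: 1, -1, -5, -4, -1, 0, 7, 3
d²: 1, 1, 25, 16, 1, 0, 49, 9; Σd² = 102
ρ = 1 − 6·102/(8·63) = 1 − 612/504 = -0.214

-0.214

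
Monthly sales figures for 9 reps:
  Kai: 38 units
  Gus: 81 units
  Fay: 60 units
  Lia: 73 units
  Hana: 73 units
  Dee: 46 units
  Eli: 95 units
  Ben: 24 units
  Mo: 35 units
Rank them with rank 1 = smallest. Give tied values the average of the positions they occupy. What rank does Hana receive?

Sorted (ascending): 24, 35, 38, 46, 60, 73, 73, 81, 95
The 2 values of 73 occupy positions 6–7 → average rank (6+7)/2 = 6.5.
Hana has value 73 units → rank 6.5.

6.5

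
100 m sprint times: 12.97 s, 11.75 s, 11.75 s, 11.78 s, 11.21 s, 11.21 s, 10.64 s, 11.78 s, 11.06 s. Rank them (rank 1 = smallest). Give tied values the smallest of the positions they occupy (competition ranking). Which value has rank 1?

10.64

Sorted (ascending): 10.64, 11.06, 11.21, 11.21, 11.75, 11.75, 11.78, 11.78, 12.97
The 2 values of 11.21 occupy positions 3–4 → each gets rank 3.
The 2 values of 11.75 occupy positions 5–6 → each gets rank 5.
The 2 values of 11.78 occupy positions 7–8 → each gets rank 7.
Rank 1 → value 10.64.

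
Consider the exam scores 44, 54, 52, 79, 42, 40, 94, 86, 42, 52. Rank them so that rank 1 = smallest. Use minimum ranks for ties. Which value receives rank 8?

Sorted (ascending): 40, 42, 42, 44, 52, 52, 54, 79, 86, 94
The 2 values of 42 occupy positions 2–3 → each gets rank 2.
The 2 values of 52 occupy positions 5–6 → each gets rank 5.
Rank 8 → value 79.

79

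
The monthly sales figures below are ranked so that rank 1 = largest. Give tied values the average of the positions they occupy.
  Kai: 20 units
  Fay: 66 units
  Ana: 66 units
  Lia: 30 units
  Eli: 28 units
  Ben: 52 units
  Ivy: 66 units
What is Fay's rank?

Sorted (descending): 66, 66, 66, 52, 30, 28, 20
The 3 values of 66 occupy positions 1–3 → average rank 2.
Fay has value 66 units → rank 2.

2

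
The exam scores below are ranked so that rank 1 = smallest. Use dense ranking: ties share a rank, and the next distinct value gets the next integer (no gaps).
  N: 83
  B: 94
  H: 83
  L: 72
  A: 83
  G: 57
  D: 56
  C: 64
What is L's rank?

Sorted (ascending): 56, 57, 64, 72, 83, 83, 83, 94
The 3 values of 83 share dense rank 5.
Remaining distinct values take the next consecutive integers.
L has value 72 → rank 4.

4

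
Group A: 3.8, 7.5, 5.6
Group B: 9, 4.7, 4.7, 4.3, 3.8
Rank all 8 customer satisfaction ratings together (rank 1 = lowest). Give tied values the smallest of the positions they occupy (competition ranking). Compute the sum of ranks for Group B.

20

Sorted (ascending): 3.8, 3.8, 4.3, 4.7, 4.7, 5.6, 7.5, 9
The 2 values of 3.8 occupy positions 1–2 → each gets rank 1.
The 2 values of 4.7 occupy positions 4–5 → each gets rank 4.
Group B values → pooled ranks: 9→8, 4.7→4, 4.7→4, 4.3→3, 3.8→1
Rank sum = 8 + 4 + 4 + 3 + 1 = 20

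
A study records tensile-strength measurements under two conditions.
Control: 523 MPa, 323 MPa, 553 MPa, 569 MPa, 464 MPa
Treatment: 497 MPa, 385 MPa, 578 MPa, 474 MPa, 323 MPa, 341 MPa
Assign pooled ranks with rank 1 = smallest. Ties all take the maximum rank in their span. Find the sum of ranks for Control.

34

Sorted (ascending): 323, 323, 341, 385, 464, 474, 497, 523, 553, 569, 578
The 2 values of 323 occupy positions 1–2 → each gets rank 2.
Control values → pooled ranks: 523→8, 323→2, 553→9, 569→10, 464→5
Rank sum = 8 + 2 + 9 + 10 + 5 = 34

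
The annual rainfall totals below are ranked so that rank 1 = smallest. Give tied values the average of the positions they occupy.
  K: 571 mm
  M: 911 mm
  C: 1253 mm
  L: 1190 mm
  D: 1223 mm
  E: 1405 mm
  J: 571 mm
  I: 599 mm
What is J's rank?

1.5

Sorted (ascending): 571, 571, 599, 911, 1190, 1223, 1253, 1405
The 2 values of 571 occupy positions 1–2 → average rank (1+2)/2 = 1.5.
J has value 571 mm → rank 1.5.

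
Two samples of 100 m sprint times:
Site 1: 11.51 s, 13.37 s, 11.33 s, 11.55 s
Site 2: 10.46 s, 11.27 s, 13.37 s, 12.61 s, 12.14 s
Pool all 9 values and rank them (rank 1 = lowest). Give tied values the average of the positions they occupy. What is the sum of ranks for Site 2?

Sorted (ascending): 10.46, 11.27, 11.33, 11.51, 11.55, 12.14, 12.61, 13.37, 13.37
The 2 values of 13.37 occupy positions 8–9 → average rank (8+9)/2 = 8.5.
Site 2 values → pooled ranks: 10.46→1, 11.27→2, 13.37→8.5, 12.61→7, 12.14→6
Rank sum = 1 + 2 + 8.5 + 7 + 6 = 24.5

24.5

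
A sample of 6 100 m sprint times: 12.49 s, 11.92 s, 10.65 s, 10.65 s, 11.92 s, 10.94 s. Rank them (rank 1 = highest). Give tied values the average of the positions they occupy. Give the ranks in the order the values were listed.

Sorted (descending): 12.49, 11.92, 11.92, 10.94, 10.65, 10.65
The 2 values of 11.92 occupy positions 2–3 → average rank (2+3)/2 = 2.5.
The 2 values of 10.65 occupy positions 5–6 → average rank (5+6)/2 = 5.5.

1, 2.5, 5.5, 5.5, 2.5, 4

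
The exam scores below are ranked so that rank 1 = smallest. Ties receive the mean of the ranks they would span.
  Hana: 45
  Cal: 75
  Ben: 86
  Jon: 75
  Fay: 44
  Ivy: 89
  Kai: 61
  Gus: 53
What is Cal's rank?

Sorted (ascending): 44, 45, 53, 61, 75, 75, 86, 89
The 2 values of 75 occupy positions 5–6 → average rank (5+6)/2 = 5.5.
Cal has value 75 → rank 5.5.

5.5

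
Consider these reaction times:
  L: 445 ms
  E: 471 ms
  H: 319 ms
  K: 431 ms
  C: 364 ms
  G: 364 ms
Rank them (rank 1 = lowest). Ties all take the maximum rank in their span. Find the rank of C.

Sorted (ascending): 319, 364, 364, 431, 445, 471
The 2 values of 364 occupy positions 2–3 → each gets rank 3.
C has value 364 ms → rank 3.

3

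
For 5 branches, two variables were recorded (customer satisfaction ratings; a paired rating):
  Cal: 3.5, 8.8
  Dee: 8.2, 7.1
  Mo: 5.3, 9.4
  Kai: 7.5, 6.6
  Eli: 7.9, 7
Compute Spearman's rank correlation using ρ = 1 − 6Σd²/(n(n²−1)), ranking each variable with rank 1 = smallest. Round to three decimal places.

-0.500

Ranks of variable 1: 1, 5, 2, 3, 4
Ranks of variable 2: 4, 3, 5, 1, 2
d = r₁ − r₂: -3, 2, -3, 2, 2
d²: 9, 4, 9, 4, 4; Σd² = 30
ρ = 1 − 6·30/(5·24) = 1 − 180/120 = -0.500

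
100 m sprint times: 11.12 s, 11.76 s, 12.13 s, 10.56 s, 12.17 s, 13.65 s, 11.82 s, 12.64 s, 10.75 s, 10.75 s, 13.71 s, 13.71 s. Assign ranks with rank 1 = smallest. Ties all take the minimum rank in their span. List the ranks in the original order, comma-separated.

Sorted (ascending): 10.56, 10.75, 10.75, 11.12, 11.76, 11.82, 12.13, 12.17, 12.64, 13.65, 13.71, 13.71
The 2 values of 10.75 occupy positions 2–3 → each gets rank 2.
The 2 values of 13.71 occupy positions 11–12 → each gets rank 11.

4, 5, 7, 1, 8, 10, 6, 9, 2, 2, 11, 11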